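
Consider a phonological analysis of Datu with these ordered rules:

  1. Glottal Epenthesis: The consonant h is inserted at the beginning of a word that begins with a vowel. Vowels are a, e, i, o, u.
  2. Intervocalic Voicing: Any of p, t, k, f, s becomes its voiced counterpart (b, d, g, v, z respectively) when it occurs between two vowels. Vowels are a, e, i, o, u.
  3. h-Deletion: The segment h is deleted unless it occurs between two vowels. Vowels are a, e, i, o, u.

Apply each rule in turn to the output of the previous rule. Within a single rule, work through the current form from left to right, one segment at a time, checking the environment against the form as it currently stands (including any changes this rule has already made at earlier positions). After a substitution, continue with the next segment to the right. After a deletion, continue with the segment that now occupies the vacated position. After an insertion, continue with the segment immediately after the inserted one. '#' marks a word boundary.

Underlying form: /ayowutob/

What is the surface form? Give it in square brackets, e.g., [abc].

[ayowudob]

1 Glottal Epenthesis: [ayowutob] → [hayowutob]
2 Intervocalic Voicing: [hayowutob] → [hayowudob]
3 h-Deletion: [hayowudob] → [ayowudob]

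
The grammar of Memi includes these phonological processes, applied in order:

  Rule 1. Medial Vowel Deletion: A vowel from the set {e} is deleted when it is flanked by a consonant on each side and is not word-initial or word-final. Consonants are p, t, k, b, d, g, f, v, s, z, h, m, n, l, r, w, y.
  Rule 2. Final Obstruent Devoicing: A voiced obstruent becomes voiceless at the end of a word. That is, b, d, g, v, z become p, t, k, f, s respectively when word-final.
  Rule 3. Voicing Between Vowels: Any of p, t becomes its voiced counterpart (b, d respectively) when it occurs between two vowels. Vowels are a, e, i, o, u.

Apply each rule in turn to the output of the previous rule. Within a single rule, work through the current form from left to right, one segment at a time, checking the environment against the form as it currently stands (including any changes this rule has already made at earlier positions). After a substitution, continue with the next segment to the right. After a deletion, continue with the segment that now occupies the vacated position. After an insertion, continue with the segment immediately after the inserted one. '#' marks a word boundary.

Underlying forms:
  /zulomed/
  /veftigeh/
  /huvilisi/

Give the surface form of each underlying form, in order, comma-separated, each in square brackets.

[zulomt], [vftigh], [huvilisi]

/zulomed/:
  Rule 1 Medial Vowel Deletion: [zulomed] → [zulomd]
  Rule 2 Final Obstruent Devoicing: [zulomd] → [zulomt]
  Rule 3 Voicing Between Vowels: no change — [zulomt]
/veftigeh/:
  Rule 1 Medial Vowel Deletion: [veftigeh] → [vftigh]
  Rule 2 Final Obstruent Devoicing: no change — [vftigh]
  Rule 3 Voicing Between Vowels: no change — [vftigh]
/huvilisi/:
  Rule 1 Medial Vowel Deletion: no change — [huvilisi]
  Rule 2 Final Obstruent Devoicing: no change — [huvilisi]
  Rule 3 Voicing Between Vowels: no change — [huvilisi]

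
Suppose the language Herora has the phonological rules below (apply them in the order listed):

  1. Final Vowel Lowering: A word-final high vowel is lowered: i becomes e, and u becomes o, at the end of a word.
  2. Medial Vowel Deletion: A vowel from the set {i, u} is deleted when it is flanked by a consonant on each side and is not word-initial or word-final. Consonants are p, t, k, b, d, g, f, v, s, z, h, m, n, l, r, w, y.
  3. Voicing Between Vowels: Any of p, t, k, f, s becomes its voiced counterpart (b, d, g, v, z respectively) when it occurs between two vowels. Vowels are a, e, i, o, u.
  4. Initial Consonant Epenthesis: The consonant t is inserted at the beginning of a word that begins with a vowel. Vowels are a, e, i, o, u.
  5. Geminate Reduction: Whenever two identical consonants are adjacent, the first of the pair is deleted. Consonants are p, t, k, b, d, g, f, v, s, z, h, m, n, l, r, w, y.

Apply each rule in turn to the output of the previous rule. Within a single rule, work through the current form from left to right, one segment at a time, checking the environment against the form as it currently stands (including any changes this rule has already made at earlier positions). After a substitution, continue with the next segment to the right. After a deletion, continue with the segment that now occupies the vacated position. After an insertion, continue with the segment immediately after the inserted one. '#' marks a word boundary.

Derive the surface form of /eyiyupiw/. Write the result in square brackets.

1 Final Vowel Lowering: no change — [eyiyupiw]
2 Medial Vowel Deletion: [eyiyupiw] → [eyypw]
3 Voicing Between Vowels: no change — [eyypw]
4 Initial Consonant Epenthesis: [eyypw] → [teyypw]
5 Geminate Reduction: [teyypw] → [teypw]

[teypw]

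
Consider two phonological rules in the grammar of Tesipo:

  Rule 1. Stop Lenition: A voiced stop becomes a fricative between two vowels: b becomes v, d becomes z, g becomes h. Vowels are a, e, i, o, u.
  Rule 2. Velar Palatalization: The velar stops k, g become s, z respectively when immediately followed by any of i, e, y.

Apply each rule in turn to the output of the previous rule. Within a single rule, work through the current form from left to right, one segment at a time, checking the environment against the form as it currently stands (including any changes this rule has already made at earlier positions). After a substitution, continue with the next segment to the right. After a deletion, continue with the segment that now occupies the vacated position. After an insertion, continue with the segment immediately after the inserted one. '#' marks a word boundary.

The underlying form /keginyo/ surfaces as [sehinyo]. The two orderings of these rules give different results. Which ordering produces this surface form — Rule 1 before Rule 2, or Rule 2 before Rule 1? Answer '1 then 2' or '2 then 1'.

Order 1 then 2:
  1 Stop Lenition: [keginyo] → [kehinyo]
  2 Velar Palatalization: [kehinyo] → [sehinyo]
  result: [sehinyo]
Order 2 then 1:
  2 Velar Palatalization: [keginyo] → [sezinyo]
  1 Stop Lenition: no change — [sezinyo]
  result: [sezinyo]

1 then 2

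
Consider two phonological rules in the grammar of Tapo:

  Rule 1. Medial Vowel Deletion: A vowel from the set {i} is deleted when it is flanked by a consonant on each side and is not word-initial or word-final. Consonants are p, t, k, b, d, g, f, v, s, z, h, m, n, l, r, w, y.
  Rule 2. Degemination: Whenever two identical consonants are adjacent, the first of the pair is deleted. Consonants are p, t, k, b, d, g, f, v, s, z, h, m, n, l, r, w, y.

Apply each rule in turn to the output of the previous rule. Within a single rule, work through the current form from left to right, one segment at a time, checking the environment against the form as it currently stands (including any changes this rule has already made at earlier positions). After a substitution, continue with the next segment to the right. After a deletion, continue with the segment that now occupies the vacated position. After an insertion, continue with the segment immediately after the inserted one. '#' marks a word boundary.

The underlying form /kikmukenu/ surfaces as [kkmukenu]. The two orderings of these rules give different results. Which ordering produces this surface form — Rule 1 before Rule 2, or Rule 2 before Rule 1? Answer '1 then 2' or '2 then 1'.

2 then 1

Order 1 then 2:
  1 Medial Vowel Deletion: [kikmukenu] → [kkmukenu]
  2 Degemination: [kkmukenu] → [kmukenu]
  result: [kmukenu]
Order 2 then 1:
  2 Degemination: no change — [kikmukenu]
  1 Medial Vowel Deletion: [kikmukenu] → [kkmukenu]
  result: [kkmukenu]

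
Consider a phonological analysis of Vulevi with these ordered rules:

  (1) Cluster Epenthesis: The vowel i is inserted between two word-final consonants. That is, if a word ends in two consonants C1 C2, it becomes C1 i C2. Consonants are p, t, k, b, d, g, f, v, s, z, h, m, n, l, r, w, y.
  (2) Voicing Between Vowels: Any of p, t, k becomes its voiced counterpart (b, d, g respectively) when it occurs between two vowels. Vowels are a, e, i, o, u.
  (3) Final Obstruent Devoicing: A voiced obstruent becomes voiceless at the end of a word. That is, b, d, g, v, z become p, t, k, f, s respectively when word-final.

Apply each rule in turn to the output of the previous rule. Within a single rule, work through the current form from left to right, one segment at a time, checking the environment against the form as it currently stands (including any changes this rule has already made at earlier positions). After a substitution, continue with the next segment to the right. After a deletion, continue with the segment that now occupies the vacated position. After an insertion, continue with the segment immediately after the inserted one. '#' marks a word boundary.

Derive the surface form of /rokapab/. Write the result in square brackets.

[rogabap]

(1) Cluster Epenthesis: no change — [rokapab]
(2) Voicing Between Vowels: [rokapab] → [rogabab]
(3) Final Obstruent Devoicing: [rogabab] → [rogabap]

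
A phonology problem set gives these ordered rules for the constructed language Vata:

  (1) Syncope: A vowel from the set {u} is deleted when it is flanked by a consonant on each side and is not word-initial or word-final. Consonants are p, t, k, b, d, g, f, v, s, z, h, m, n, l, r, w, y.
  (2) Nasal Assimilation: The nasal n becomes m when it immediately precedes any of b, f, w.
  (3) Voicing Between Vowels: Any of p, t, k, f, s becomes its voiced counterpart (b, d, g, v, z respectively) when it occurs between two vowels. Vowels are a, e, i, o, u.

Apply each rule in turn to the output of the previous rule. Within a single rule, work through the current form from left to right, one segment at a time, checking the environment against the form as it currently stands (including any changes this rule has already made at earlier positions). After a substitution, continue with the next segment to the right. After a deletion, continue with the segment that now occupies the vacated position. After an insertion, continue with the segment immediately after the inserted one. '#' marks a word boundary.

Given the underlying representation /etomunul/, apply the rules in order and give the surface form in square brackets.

(1) Syncope: [etomunul] → [etomnl]
(2) Nasal Assimilation: no change — [etomnl]
(3) Voicing Between Vowels: [etomnl] → [edomnl]

[edomnl]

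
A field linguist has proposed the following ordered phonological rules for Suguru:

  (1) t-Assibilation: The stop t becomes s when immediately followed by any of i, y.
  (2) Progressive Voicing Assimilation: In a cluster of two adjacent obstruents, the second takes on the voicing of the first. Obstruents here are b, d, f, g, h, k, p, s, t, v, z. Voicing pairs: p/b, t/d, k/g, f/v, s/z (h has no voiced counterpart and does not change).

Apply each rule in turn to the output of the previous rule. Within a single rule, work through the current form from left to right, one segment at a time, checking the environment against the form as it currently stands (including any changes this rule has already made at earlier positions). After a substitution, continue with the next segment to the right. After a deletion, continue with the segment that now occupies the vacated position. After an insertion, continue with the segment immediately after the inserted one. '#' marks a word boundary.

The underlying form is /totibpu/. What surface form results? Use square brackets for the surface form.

(1) t-Assibilation: [totibpu] → [tosibpu]
(2) Progressive Voicing Assimilation: [tosibpu] → [tosibbu]

[tosibbu]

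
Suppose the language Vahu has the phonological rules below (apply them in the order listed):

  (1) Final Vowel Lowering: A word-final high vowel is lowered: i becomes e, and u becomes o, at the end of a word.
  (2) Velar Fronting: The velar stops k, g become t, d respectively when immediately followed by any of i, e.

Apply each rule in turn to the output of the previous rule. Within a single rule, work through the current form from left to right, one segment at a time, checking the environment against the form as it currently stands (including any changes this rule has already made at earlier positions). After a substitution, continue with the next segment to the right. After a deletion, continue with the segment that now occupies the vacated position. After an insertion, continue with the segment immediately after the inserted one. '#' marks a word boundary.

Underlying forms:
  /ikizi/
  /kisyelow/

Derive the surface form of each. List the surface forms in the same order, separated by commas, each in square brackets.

[itize], [tisyelow]

/ikizi/:
  (1) Final Vowel Lowering: [ikizi] → [ikize]
  (2) Velar Fronting: [ikize] → [itize]
/kisyelow/:
  (1) Final Vowel Lowering: no change — [kisyelow]
  (2) Velar Fronting: [kisyelow] → [tisyelow]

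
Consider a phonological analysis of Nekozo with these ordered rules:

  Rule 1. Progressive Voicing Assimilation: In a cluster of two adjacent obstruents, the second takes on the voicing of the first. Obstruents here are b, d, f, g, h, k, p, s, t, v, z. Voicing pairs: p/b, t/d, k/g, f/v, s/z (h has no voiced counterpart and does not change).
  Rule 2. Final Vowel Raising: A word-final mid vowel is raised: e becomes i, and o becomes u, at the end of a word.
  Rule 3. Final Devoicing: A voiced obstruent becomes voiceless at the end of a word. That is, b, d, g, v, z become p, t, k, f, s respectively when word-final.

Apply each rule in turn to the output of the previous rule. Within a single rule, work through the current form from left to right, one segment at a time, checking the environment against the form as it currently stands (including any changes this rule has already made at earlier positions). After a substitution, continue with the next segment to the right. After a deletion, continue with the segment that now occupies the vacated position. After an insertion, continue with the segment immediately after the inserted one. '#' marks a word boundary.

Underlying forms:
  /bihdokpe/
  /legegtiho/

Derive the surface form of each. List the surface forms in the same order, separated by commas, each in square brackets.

[bihtokpi], [legegdihu]

/bihdokpe/:
  Rule 1 Progressive Voicing Assimilation: [bihdokpe] → [bihtokpe]
  Rule 2 Final Vowel Raising: [bihtokpe] → [bihtokpi]
  Rule 3 Final Devoicing: no change — [bihtokpi]
/legegtiho/:
  Rule 1 Progressive Voicing Assimilation: [legegtiho] → [legegdiho]
  Rule 2 Final Vowel Raising: [legegdiho] → [legegdihu]
  Rule 3 Final Devoicing: no change — [legegdihu]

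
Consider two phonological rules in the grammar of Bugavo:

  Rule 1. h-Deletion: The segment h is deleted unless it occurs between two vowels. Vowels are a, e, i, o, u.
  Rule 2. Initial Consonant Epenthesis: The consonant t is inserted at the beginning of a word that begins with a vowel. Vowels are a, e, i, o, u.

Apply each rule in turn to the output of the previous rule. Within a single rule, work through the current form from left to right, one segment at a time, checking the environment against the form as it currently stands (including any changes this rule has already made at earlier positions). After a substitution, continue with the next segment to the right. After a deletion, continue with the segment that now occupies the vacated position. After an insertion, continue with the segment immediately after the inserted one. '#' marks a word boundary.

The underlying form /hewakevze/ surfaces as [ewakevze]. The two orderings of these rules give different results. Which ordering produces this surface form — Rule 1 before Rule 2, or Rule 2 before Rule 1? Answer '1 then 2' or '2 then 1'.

Order 1 then 2:
  1 h-Deletion: [hewakevze] → [ewakevze]
  2 Initial Consonant Epenthesis: [ewakevze] → [tewakevze]
  result: [tewakevze]
Order 2 then 1:
  2 Initial Consonant Epenthesis: no change — [hewakevze]
  1 h-Deletion: [hewakevze] → [ewakevze]
  result: [ewakevze]

2 then 1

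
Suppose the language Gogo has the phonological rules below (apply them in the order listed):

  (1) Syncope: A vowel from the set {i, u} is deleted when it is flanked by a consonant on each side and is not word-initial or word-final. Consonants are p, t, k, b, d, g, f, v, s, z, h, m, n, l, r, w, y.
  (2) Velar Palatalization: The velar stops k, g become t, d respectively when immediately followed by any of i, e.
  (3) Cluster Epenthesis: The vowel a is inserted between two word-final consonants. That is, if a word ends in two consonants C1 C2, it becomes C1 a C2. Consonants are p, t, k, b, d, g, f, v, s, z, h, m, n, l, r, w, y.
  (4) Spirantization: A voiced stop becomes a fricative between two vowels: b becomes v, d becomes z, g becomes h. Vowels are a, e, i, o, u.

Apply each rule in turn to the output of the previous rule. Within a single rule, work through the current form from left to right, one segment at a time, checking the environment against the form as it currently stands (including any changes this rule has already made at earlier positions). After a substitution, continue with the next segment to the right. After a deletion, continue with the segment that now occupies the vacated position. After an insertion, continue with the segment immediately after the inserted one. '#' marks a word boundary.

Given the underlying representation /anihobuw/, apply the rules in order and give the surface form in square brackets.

(1) Syncope: [anihobuw] → [anhobw]
(2) Velar Palatalization: no change — [anhobw]
(3) Cluster Epenthesis: [anhobw] → [anhobaw]
(4) Spirantization: [anhobaw] → [anhovaw]

[anhovaw]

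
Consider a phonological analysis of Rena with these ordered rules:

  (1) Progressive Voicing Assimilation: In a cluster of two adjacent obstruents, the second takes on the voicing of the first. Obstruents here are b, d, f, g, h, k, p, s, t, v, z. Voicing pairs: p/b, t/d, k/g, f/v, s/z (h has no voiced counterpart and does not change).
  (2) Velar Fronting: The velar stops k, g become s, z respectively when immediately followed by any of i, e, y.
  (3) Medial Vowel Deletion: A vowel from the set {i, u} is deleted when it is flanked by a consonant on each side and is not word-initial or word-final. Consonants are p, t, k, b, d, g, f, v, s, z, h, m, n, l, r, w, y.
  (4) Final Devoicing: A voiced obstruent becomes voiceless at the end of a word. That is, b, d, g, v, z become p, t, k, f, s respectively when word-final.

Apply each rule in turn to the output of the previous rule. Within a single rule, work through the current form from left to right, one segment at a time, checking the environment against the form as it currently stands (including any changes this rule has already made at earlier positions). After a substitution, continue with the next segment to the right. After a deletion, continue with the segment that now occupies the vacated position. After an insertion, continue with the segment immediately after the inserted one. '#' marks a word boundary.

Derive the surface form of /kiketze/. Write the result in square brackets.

[ssetse]

(1) Progressive Voicing Assimilation: [kiketze] → [kiketse]
(2) Velar Fronting: [kiketse] → [sisetse]
(3) Medial Vowel Deletion: [sisetse] → [ssetse]
(4) Final Devoicing: no change — [ssetse]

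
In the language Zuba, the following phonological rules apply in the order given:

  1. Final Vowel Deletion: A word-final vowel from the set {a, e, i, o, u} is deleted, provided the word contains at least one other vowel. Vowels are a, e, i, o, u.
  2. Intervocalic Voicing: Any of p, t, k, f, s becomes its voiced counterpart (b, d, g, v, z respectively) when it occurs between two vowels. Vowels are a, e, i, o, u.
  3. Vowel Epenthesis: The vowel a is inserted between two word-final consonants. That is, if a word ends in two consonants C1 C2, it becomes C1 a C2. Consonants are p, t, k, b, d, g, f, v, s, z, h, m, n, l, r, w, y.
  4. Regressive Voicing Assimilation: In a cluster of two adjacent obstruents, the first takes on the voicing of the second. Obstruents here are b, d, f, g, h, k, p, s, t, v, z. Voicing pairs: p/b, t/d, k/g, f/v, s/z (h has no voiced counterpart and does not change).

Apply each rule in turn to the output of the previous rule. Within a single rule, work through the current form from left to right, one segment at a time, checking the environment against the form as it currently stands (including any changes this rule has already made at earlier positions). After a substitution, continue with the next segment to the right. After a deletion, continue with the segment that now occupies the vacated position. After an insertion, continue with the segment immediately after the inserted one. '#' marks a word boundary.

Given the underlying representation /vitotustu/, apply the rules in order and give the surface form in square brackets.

[vidodusat]

1 Final Vowel Deletion: [vitotustu] → [vitotust]
2 Intervocalic Voicing: [vitotust] → [vidodust]
3 Vowel Epenthesis: [vidodust] → [vidodusat]
4 Regressive Voicing Assimilation: no change — [vidodusat]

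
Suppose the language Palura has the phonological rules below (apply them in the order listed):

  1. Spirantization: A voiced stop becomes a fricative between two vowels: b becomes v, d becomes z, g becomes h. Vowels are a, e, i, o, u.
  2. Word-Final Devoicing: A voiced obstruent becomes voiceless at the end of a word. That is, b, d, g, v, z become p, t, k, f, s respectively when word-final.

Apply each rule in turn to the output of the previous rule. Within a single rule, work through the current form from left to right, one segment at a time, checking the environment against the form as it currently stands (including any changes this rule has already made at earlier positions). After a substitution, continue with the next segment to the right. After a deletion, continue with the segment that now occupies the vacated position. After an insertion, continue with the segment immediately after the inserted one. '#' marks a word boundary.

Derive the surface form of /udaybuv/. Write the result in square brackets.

[uzaybuf]

1 Spirantization: [udaybuv] → [uzaybuv]
2 Word-Final Devoicing: [uzaybuv] → [uzaybuf]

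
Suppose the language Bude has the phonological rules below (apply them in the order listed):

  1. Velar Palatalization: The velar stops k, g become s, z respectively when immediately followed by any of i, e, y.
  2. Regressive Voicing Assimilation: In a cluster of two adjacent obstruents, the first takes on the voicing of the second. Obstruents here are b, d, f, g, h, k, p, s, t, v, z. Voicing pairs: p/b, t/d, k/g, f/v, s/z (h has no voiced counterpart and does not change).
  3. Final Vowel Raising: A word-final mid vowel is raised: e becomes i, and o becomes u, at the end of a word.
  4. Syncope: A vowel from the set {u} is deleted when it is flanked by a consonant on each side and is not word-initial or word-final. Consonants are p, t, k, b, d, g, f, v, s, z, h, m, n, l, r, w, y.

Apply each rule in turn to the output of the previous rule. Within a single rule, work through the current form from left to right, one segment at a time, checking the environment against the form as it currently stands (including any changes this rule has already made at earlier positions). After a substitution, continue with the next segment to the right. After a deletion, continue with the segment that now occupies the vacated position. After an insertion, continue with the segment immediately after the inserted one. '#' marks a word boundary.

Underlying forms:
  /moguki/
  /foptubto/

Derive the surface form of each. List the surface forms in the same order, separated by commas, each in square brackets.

/moguki/:
  1 Velar Palatalization: [moguki] → [mogusi]
  2 Regressive Voicing Assimilation: no change — [mogusi]
  3 Final Vowel Raising: no change — [mogusi]
  4 Syncope: [mogusi] → [mogsi]
/foptubto/:
  1 Velar Palatalization: no change — [foptubto]
  2 Regressive Voicing Assimilation: [foptubto] → [foptupto]
  3 Final Vowel Raising: [foptupto] → [foptuptu]
  4 Syncope: [foptuptu] → [foptptu]

[mogsi], [foptptu]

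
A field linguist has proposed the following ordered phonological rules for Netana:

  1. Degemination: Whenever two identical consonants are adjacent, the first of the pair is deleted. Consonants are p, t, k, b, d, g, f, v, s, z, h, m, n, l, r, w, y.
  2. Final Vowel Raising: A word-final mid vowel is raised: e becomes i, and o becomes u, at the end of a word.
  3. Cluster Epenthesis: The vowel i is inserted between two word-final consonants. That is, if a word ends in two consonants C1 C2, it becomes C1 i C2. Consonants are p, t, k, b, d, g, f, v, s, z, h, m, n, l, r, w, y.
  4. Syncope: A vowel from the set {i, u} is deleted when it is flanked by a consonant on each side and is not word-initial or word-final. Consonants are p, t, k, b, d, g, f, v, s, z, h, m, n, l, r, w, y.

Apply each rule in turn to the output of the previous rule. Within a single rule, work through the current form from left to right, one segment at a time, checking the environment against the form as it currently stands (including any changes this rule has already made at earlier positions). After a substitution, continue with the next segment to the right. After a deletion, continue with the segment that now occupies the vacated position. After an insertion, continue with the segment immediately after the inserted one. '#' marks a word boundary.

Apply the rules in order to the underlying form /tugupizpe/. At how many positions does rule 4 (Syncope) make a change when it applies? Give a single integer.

1 Degemination: no change — [tugupizpe]
2 Final Vowel Raising: [tugupizpe] → [tugupizpi]
3 Cluster Epenthesis: no change — [tugupizpi]
4 Syncope: [tugupizpi] → [tgpzpi]
Rule 4 changed 3 position(s).

3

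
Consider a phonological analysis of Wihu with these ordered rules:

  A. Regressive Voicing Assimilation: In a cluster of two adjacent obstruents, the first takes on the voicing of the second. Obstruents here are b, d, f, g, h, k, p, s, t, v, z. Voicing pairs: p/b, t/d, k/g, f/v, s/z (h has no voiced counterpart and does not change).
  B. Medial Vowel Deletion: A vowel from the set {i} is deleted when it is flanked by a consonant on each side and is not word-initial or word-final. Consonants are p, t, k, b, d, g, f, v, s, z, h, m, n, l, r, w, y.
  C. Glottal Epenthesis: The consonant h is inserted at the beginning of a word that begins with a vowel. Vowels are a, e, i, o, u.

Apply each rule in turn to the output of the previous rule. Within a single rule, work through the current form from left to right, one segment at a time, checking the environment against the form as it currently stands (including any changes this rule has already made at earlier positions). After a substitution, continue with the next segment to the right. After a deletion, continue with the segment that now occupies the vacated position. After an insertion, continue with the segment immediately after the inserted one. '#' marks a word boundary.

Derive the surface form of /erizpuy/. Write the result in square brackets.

A Regressive Voicing Assimilation: [erizpuy] → [erispuy]
B Medial Vowel Deletion: [erispuy] → [erspuy]
C Glottal Epenthesis: [erspuy] → [herspuy]

[herspuy]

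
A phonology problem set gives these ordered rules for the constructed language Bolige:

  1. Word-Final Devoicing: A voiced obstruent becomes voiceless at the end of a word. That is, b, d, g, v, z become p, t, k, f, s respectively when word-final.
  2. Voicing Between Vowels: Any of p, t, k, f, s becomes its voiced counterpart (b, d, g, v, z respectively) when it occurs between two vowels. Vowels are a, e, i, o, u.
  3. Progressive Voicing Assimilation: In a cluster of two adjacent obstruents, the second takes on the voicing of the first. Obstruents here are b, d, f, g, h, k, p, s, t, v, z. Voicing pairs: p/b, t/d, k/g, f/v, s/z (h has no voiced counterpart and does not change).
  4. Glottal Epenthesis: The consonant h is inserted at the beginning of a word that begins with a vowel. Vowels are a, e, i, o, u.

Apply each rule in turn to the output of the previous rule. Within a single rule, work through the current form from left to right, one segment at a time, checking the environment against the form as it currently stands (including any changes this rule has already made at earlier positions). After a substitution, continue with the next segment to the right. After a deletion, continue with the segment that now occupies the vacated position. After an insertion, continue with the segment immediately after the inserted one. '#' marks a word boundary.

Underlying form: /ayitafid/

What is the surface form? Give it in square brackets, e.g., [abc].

[hayidavit]

1 Word-Final Devoicing: [ayitafid] → [ayitafit]
2 Voicing Between Vowels: [ayitafit] → [ayidavit]
3 Progressive Voicing Assimilation: no change — [ayidavit]
4 Glottal Epenthesis: [ayidavit] → [hayidavit]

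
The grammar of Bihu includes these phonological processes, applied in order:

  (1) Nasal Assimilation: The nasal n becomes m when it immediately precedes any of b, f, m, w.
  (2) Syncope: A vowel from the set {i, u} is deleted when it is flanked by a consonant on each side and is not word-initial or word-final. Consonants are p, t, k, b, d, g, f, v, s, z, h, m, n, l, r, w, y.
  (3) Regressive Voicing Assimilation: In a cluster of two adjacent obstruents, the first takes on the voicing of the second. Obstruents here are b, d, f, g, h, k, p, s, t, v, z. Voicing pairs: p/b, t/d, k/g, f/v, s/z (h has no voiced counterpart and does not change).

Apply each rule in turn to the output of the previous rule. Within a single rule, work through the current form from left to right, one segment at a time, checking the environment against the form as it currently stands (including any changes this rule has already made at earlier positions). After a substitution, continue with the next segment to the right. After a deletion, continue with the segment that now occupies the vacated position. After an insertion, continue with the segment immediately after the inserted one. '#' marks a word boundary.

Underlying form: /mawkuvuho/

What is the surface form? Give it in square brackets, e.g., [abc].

(1) Nasal Assimilation: no change — [mawkuvuho]
(2) Syncope: [mawkuvuho] → [mawkvho]
(3) Regressive Voicing Assimilation: [mawkvho] → [mawgfho]

[mawgfho]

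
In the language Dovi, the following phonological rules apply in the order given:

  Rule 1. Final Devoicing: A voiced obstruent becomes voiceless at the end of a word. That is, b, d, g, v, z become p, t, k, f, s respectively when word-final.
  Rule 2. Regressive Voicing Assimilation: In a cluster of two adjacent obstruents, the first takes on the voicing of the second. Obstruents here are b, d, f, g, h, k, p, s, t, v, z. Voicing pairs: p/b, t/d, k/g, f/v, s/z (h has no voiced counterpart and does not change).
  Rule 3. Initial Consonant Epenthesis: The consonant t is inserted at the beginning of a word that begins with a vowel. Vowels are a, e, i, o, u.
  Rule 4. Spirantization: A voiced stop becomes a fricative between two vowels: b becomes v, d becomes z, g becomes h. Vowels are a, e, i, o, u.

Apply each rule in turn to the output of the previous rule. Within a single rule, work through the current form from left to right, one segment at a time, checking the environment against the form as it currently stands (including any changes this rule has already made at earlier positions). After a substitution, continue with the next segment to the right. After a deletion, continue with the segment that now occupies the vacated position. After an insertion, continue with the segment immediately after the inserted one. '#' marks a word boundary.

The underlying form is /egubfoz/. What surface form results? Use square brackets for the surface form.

[tehupfos]

Rule 1 Final Devoicing: [egubfoz] → [egubfos]
Rule 2 Regressive Voicing Assimilation: [egubfos] → [egupfos]
Rule 3 Initial Consonant Epenthesis: [egupfos] → [tegupfos]
Rule 4 Spirantization: [tegupfos] → [tehupfos]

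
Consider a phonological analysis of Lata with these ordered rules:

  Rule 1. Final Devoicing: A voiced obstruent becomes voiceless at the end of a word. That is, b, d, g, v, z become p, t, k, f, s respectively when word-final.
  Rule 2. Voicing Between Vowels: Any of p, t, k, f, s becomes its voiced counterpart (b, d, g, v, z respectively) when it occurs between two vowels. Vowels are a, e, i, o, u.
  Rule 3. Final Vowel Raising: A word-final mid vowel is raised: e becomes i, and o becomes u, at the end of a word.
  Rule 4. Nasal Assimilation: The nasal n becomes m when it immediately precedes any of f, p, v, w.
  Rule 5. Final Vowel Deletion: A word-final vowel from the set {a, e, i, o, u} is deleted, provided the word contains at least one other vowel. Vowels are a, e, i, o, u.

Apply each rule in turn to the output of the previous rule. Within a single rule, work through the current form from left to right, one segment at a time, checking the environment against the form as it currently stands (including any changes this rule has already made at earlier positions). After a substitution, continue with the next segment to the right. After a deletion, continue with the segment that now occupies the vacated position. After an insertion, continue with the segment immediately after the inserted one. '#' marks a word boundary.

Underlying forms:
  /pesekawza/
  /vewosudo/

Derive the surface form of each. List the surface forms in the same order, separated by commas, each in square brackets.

/pesekawza/:
  Rule 1 Final Devoicing: no change — [pesekawza]
  Rule 2 Voicing Between Vowels: [pesekawza] → [pezegawza]
  Rule 3 Final Vowel Raising: no change — [pezegawza]
  Rule 4 Nasal Assimilation: no change — [pezegawza]
  Rule 5 Final Vowel Deletion: [pezegawza] → [pezegawz]
/vewosudo/:
  Rule 1 Final Devoicing: no change — [vewosudo]
  Rule 2 Voicing Between Vowels: [vewosudo] → [vewozudo]
  Rule 3 Final Vowel Raising: [vewozudo] → [vewozudu]
  Rule 4 Nasal Assimilation: no change — [vewozudu]
  Rule 5 Final Vowel Deletion: [vewozudu] → [vewozud]

[pezegawz], [vewozud]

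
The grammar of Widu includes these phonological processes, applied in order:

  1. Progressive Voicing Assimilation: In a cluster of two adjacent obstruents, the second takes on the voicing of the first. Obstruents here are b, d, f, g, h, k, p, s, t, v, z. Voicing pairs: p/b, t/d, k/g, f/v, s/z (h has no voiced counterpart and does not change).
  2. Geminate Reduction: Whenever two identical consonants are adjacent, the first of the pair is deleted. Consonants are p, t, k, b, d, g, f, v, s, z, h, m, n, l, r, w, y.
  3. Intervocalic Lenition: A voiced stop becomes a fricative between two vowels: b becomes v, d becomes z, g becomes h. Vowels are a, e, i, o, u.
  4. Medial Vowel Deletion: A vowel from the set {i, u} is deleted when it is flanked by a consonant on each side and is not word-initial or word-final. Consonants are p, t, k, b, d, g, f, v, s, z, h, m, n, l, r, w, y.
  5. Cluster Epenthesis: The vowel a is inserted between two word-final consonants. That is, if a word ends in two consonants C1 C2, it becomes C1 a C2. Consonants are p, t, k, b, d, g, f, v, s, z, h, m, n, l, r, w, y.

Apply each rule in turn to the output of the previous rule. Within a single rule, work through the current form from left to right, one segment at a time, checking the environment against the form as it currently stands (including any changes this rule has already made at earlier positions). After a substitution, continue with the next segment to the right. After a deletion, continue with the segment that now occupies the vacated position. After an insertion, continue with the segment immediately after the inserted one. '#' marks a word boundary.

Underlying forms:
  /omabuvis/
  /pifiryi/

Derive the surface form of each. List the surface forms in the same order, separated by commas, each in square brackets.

[omavvas], [pfryi]

/omabuvis/:
  1 Progressive Voicing Assimilation: no change — [omabuvis]
  2 Geminate Reduction: no change — [omabuvis]
  3 Intervocalic Lenition: [omabuvis] → [omavuvis]
  4 Medial Vowel Deletion: [omavuvis] → [omavvs]
  5 Cluster Epenthesis: [omavvs] → [omavvas]
/pifiryi/:
  1 Progressive Voicing Assimilation: no change — [pifiryi]
  2 Geminate Reduction: no change — [pifiryi]
  3 Intervocalic Lenition: no change — [pifiryi]
  4 Medial Vowel Deletion: [pifiryi] → [pfryi]
  5 Cluster Epenthesis: no change — [pfryi]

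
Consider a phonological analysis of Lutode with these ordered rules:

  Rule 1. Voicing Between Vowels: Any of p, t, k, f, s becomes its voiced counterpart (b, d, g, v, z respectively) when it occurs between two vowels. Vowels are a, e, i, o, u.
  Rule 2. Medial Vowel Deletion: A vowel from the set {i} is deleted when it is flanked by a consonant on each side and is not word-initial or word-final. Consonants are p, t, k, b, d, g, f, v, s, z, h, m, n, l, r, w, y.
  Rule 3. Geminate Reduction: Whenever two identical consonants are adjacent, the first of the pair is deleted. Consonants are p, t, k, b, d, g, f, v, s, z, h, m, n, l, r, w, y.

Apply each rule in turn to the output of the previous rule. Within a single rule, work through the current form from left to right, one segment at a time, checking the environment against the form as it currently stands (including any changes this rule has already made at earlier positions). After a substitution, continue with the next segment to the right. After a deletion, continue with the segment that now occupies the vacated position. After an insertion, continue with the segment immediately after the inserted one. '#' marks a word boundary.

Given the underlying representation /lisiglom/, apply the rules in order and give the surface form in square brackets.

Rule 1 Voicing Between Vowels: [lisiglom] → [liziglom]
Rule 2 Medial Vowel Deletion: [liziglom] → [lzglom]
Rule 3 Geminate Reduction: no change — [lzglom]

[lzglom]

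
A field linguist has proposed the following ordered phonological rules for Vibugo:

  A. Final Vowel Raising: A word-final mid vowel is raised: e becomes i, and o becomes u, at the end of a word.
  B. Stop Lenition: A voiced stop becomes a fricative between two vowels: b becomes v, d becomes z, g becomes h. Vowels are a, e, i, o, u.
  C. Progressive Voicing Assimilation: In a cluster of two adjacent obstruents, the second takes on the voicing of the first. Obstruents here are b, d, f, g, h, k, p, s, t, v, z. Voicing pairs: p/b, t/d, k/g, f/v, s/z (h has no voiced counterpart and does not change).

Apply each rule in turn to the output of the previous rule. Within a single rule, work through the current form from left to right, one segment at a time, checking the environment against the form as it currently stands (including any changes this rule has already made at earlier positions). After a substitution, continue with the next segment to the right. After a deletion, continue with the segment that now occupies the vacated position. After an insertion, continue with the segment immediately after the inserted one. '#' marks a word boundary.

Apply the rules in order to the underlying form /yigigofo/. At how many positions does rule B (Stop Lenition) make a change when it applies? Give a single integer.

A Final Vowel Raising: [yigigofo] → [yigigofu]
B Stop Lenition: [yigigofu] → [yihihofu]
C Progressive Voicing Assimilation: no change — [yihihofu]
Rule B changed 2 position(s).

2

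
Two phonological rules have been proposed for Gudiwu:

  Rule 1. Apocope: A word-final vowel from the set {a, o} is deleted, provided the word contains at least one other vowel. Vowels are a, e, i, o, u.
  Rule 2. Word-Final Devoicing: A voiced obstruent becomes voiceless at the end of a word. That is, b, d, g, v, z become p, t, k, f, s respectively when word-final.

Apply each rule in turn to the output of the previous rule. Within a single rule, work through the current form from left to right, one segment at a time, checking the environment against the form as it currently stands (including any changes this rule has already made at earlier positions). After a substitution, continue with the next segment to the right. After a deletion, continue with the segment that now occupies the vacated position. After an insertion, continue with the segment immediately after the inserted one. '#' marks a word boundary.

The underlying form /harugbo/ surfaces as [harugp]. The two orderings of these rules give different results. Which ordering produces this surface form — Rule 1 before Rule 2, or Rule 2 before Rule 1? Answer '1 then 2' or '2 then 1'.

1 then 2

Order 1 then 2:
  1 Apocope: [harugbo] → [harugb]
  2 Word-Final Devoicing: [harugb] → [harugp]
  result: [harugp]
Order 2 then 1:
  2 Word-Final Devoicing: no change — [harugbo]
  1 Apocope: [harugbo] → [harugb]
  result: [harugb]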